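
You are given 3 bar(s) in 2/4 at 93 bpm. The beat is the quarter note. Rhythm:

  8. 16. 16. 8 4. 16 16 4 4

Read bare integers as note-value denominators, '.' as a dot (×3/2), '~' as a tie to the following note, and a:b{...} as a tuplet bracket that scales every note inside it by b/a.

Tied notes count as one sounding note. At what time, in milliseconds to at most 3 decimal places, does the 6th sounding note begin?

1. 0.0ms @ 0 + 483.871ms (3/4)
2. 483.871ms @ 3/4 + 241.935ms (3/8)
3. 725.806ms @ 9/8 + 241.935ms (3/8)
4. 967.742ms @ 3/2 + 322.581ms (1/2)
5. 1290.323ms @ 2 + 967.742ms (3/2)
6. 2258.065ms @ 7/2 + 161.29ms (1/4)
7. 2419.355ms @ 15/4 + 161.29ms (1/4)
8. 2580.645ms @ 4 + 645.161ms (1)
9. 3225.806ms @ 5 + 645.161ms (1)

note 6 onset = 7/2b = 2258.065ms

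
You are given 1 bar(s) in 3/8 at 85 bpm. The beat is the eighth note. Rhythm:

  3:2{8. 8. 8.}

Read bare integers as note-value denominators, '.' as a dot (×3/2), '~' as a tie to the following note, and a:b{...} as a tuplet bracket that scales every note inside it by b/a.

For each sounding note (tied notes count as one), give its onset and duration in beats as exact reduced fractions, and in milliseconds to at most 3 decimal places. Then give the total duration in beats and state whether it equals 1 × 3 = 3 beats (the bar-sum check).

1) 0.0ms=0b +705.882ms=1b
2) 705.882ms=1b +705.882ms=1b
3) 1411.765ms=2b +705.882ms=1b
Σ=3b of 3 (85bpm 3/8) — PASS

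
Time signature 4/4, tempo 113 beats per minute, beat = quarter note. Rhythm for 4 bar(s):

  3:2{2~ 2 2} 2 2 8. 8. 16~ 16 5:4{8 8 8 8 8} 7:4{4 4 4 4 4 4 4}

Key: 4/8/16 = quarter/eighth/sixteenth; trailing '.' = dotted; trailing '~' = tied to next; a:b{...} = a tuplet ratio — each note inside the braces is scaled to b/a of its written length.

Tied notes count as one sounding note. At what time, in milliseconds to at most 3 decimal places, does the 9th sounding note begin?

note 9 onset = 52/5b = 5522.124ms

1. 0.0ms @ 0 + 1415.929ms (8/3)
2. 1415.929ms @ 8/3 + 707.965ms (4/3)
3. 2123.894ms @ 4 + 1061.947ms (2)
4. 3185.841ms @ 6 + 1061.947ms (2)
5. 4247.788ms @ 8 + 398.23ms (3/4)
6. 4646.018ms @ 35/4 + 398.23ms (3/4)
7. 5044.248ms @ 19/2 + 265.487ms (1/2)
8. 5309.735ms @ 10 + 212.389ms (2/5)
9. 5522.124ms @ 52/5 + 212.389ms (2/5)
10. 5734.513ms @ 54/5 + 212.389ms (2/5)
11. 5946.903ms @ 56/5 + 212.389ms (2/5)
12. 6159.292ms @ 58/5 + 212.389ms (2/5)
13. 6371.681ms @ 12 + 303.413ms (4/7)
14. 6675.095ms @ 88/7 + 303.413ms (4/7)
15. 6978.508ms @ 92/7 + 303.413ms (4/7)
16. 7281.922ms @ 96/7 + 303.413ms (4/7)
17. 7585.335ms @ 100/7 + 303.413ms (4/7)
18. 7888.748ms @ 104/7 + 303.413ms (4/7)
19. 8192.162ms @ 108/7 + 303.413ms (4/7)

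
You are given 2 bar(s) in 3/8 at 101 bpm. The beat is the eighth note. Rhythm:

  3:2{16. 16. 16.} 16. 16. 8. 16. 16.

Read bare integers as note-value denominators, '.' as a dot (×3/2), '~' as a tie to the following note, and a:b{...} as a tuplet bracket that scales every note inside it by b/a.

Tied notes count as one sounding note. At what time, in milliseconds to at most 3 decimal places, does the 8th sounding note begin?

note 8 onset = 21/4b = 3118.812ms

1. 0.0ms @ 0 + 297.03ms (1/2)
2. 297.03ms @ 1/2 + 297.03ms (1/2)
3. 594.059ms @ 1 + 297.03ms (1/2)
4. 891.089ms @ 3/2 + 445.545ms (3/4)
5. 1336.634ms @ 9/4 + 445.545ms (3/4)
6. 1782.178ms @ 3 + 891.089ms (3/2)
7. 2673.267ms @ 9/2 + 445.545ms (3/4)
8. 3118.812ms @ 21/4 + 445.545ms (3/4)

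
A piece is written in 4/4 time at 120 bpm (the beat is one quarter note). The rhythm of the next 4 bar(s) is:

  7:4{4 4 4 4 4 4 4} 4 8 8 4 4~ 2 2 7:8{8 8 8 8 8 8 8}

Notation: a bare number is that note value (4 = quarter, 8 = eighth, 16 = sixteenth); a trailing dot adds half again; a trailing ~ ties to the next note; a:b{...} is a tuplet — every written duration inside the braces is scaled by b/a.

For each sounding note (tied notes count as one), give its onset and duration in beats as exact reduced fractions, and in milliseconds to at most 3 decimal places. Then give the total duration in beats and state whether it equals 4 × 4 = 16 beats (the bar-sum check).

1) 0.0ms=0b +285.714ms=4/7b
2) 285.714ms=4/7b +285.714ms=4/7b
3) 571.429ms=8/7b +285.714ms=4/7b
4) 857.143ms=12/7b +285.714ms=4/7b
5) 1142.857ms=16/7b +285.714ms=4/7b
6) 1428.571ms=20/7b +285.714ms=4/7b
7) 1714.286ms=24/7b +285.714ms=4/7b
8) 2000.0ms=4b +500.0ms=1b
9) 2500.0ms=5b +250.0ms=1/2b
10) 2750.0ms=11/2b +250.0ms=1/2b
11) 3000.0ms=6b +500.0ms=1b
12) 3500.0ms=7b +1500.0ms=3b
13) 5000.0ms=10b +1000.0ms=2b
14) 6000.0ms=12b +285.714ms=4/7b
15) 6285.714ms=88/7b +285.714ms=4/7b
16) 6571.429ms=92/7b +285.714ms=4/7b
17) 6857.143ms=96/7b +285.714ms=4/7b
18) 7142.857ms=100/7b +285.714ms=4/7b
19) 7428.571ms=104/7b +285.714ms=4/7b
20) 7714.286ms=108/7b +285.714ms=4/7b
Σ=16b of 16 (120bpm 4/4) — PASS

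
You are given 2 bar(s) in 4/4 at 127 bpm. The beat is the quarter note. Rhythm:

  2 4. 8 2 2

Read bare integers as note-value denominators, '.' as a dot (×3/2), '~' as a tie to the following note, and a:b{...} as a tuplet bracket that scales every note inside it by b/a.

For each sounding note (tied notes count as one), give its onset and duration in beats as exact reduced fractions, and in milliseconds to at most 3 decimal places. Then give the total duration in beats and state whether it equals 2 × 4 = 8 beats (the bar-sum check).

1) 0.0ms=0b +944.882ms=2b
2) 944.882ms=2b +708.661ms=3/2b
3) 1653.543ms=7/2b +236.22ms=1/2b
4) 1889.764ms=4b +944.882ms=2b
5) 2834.646ms=6b +944.882ms=2b
Σ=8b of 8 (127bpm 4/4) — PASS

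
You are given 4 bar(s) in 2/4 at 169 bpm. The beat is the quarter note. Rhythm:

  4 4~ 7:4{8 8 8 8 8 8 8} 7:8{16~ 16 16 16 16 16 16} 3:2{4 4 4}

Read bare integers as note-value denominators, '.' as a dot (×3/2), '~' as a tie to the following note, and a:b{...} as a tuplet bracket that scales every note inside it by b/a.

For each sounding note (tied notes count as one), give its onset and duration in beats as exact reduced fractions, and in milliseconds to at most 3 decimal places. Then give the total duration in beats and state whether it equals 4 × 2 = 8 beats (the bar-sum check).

1) 0.0ms=0b +355.03ms=1b
2) 355.03ms=1b +456.467ms=9/7b
3) 811.496ms=16/7b +101.437ms=2/7b
4) 912.933ms=18/7b +101.437ms=2/7b
5) 1014.37ms=20/7b +101.437ms=2/7b
6) 1115.807ms=22/7b +101.437ms=2/7b
7) 1217.244ms=24/7b +101.437ms=2/7b
8) 1318.681ms=26/7b +101.437ms=2/7b
9) 1420.118ms=4b +202.874ms=4/7b
10) 1622.992ms=32/7b +101.437ms=2/7b
11) 1724.429ms=34/7b +101.437ms=2/7b
12) 1825.866ms=36/7b +101.437ms=2/7b
13) 1927.303ms=38/7b +101.437ms=2/7b
14) 2028.74ms=40/7b +101.437ms=2/7b
15) 2130.178ms=6b +236.686ms=2/3b
16) 2366.864ms=20/3b +236.686ms=2/3b
17) 2603.55ms=22/3b +236.686ms=2/3b
Σ=8b of 8 (169bpm 2/4) — PASS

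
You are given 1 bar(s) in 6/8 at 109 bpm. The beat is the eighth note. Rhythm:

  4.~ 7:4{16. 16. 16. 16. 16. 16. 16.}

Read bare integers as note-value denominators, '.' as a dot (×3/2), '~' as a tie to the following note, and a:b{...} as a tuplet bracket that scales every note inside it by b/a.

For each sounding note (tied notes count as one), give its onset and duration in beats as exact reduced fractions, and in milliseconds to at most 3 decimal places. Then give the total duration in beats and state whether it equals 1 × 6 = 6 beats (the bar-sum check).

1) 0.0ms=0b +1887.287ms=24/7b
2) 1887.287ms=24/7b +235.911ms=3/7b
3) 2123.198ms=27/7b +235.911ms=3/7b
4) 2359.109ms=30/7b +235.911ms=3/7b
5) 2595.02ms=33/7b +235.911ms=3/7b
6) 2830.931ms=36/7b +235.911ms=3/7b
7) 3066.841ms=39/7b +235.911ms=3/7b
Σ=6b of 6 (109bpm 6/8) — PASS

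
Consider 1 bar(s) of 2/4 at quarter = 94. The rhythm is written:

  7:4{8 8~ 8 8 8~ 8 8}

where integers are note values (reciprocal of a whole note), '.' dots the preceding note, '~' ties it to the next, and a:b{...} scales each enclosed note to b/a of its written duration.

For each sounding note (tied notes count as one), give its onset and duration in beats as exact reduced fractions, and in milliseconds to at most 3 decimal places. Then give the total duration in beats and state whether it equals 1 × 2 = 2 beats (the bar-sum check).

1) 0.0ms=0b +182.371ms=2/7b
2) 182.371ms=2/7b +364.742ms=4/7b
3) 547.112ms=6/7b +182.371ms=2/7b
4) 729.483ms=8/7b +364.742ms=4/7b
5) 1094.225ms=12/7b +182.371ms=2/7b
Σ=2b of 2 (94bpm 2/4) — PASS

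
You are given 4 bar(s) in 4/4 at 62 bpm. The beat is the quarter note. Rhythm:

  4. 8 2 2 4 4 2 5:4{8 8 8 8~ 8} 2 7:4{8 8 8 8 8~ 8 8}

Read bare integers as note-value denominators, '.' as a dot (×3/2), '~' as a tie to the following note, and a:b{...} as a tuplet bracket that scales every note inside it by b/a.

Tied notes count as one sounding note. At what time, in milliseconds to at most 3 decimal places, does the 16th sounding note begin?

1. 0.0ms @ 0 + 1451.613ms (3/2)
2. 1451.613ms @ 3/2 + 483.871ms (1/2)
3. 1935.484ms @ 2 + 1935.484ms (2)
4. 3870.968ms @ 4 + 1935.484ms (2)
5. 5806.452ms @ 6 + 967.742ms (1)
6. 6774.194ms @ 7 + 967.742ms (1)
7. 7741.935ms @ 8 + 1935.484ms (2)
8. 9677.419ms @ 10 + 387.097ms (2/5)
9. 10064.516ms @ 52/5 + 387.097ms (2/5)
10. 10451.613ms @ 54/5 + 387.097ms (2/5)
11. 10838.71ms @ 56/5 + 774.194ms (4/5)
12. 11612.903ms @ 12 + 1935.484ms (2)
13. 13548.387ms @ 14 + 276.498ms (2/7)
14. 13824.885ms @ 100/7 + 276.498ms (2/7)
15. 14101.382ms @ 102/7 + 276.498ms (2/7)
16. 14377.88ms @ 104/7 + 276.498ms (2/7)
17. 14654.378ms @ 106/7 + 552.995ms (4/7)
18. 15207.373ms @ 110/7 + 276.498ms (2/7)

note 16 onset = 104/7b = 14377.88ms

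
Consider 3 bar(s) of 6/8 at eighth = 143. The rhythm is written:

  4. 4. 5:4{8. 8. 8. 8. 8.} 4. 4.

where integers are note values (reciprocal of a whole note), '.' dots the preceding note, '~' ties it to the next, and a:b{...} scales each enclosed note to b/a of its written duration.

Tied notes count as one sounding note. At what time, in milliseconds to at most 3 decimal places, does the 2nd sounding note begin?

note 2 onset = 3b = 1258.741ms

1. 0.0ms @ 0 + 1258.741ms (3)
2. 1258.741ms @ 3 + 1258.741ms (3)
3. 2517.483ms @ 6 + 503.497ms (6/5)
4. 3020.979ms @ 36/5 + 503.497ms (6/5)
5. 3524.476ms @ 42/5 + 503.497ms (6/5)
6. 4027.972ms @ 48/5 + 503.497ms (6/5)
7. 4531.469ms @ 54/5 + 503.497ms (6/5)
8. 5034.965ms @ 12 + 1258.741ms (3)
9. 6293.706ms @ 15 + 1258.741ms (3)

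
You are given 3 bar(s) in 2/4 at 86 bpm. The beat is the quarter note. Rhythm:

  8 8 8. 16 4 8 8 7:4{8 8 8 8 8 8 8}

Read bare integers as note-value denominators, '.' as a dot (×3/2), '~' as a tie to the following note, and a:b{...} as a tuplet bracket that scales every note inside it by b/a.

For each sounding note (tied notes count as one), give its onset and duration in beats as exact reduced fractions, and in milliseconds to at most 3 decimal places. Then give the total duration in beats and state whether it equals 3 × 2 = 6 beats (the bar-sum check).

1) 0.0ms=0b +348.837ms=1/2b
2) 348.837ms=1/2b +348.837ms=1/2b
3) 697.674ms=1b +523.256ms=3/4b
4) 1220.93ms=7/4b +174.419ms=1/4b
5) 1395.349ms=2b +697.674ms=1b
6) 2093.023ms=3b +348.837ms=1/2b
7) 2441.86ms=7/2b +348.837ms=1/2b
8) 2790.698ms=4b +199.336ms=2/7b
9) 2990.033ms=30/7b +199.336ms=2/7b
10) 3189.369ms=32/7b +199.336ms=2/7b
11) 3388.704ms=34/7b +199.336ms=2/7b
12) 3588.04ms=36/7b +199.336ms=2/7b
13) 3787.375ms=38/7b +199.336ms=2/7b
14) 3986.711ms=40/7b +199.336ms=2/7b
Σ=6b of 6 (86bpm 2/4) — PASS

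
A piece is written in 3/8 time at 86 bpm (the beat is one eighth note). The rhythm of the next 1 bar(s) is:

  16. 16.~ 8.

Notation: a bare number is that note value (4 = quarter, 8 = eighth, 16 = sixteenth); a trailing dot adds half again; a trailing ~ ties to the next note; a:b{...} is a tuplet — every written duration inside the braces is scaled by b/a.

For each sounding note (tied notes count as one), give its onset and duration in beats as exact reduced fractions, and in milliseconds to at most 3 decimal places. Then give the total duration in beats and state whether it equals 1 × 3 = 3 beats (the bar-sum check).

1) 0.0ms=0b +523.256ms=3/4b
2) 523.256ms=3/4b +1569.767ms=9/4b
Σ=3b of 3 (86bpm 3/8) — PASS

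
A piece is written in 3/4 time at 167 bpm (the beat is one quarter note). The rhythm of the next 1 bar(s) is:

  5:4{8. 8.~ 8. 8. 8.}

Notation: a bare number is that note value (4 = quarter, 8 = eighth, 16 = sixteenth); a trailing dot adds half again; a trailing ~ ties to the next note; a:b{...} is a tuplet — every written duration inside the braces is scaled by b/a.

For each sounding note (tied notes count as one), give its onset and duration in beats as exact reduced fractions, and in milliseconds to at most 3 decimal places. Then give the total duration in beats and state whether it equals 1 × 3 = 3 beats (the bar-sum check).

1) 0.0ms=0b +215.569ms=3/5b
2) 215.569ms=3/5b +431.138ms=6/5b
3) 646.707ms=9/5b +215.569ms=3/5b
4) 862.275ms=12/5b +215.569ms=3/5b
Σ=3b of 3 (167bpm 3/4) — PASS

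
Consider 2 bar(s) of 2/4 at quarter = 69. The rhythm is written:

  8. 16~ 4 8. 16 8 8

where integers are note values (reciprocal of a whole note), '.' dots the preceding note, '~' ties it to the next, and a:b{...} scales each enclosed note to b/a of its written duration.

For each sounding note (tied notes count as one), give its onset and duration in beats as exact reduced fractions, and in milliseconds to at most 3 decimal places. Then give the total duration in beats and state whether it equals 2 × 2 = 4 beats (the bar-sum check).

1) 0.0ms=0b +652.174ms=3/4b
2) 652.174ms=3/4b +1086.957ms=5/4b
3) 1739.13ms=2b +652.174ms=3/4b
4) 2391.304ms=11/4b +217.391ms=1/4b
5) 2608.696ms=3b +434.783ms=1/2b
6) 3043.478ms=7/2b +434.783ms=1/2b
Σ=4b of 4 (69bpm 2/4) — PASS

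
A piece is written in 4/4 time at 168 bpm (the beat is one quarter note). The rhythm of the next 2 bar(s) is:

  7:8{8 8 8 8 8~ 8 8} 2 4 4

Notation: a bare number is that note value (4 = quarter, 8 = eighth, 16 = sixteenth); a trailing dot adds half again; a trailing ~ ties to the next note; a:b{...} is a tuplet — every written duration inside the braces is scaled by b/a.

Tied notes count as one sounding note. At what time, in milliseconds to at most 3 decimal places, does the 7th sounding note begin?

1. 0.0ms @ 0 + 204.082ms (4/7)
2. 204.082ms @ 4/7 + 204.082ms (4/7)
3. 408.163ms @ 8/7 + 204.082ms (4/7)
4. 612.245ms @ 12/7 + 204.082ms (4/7)
5. 816.327ms @ 16/7 + 408.163ms (8/7)
6. 1224.49ms @ 24/7 + 204.082ms (4/7)
7. 1428.571ms @ 4 + 714.286ms (2)
8. 2142.857ms @ 6 + 357.143ms (1)
9. 2500.0ms @ 7 + 357.143ms (1)

note 7 onset = 4b = 1428.571ms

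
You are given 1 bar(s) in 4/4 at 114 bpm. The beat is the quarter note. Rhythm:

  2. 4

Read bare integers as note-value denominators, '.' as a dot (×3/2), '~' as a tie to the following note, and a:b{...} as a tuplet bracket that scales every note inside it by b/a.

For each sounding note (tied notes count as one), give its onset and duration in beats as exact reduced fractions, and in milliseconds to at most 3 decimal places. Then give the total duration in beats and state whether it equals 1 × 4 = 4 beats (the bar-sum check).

1) 0.0ms=0b +1578.947ms=3b
2) 1578.947ms=3b +526.316ms=1b
Σ=4b of 4 (114bpm 4/4) — PASS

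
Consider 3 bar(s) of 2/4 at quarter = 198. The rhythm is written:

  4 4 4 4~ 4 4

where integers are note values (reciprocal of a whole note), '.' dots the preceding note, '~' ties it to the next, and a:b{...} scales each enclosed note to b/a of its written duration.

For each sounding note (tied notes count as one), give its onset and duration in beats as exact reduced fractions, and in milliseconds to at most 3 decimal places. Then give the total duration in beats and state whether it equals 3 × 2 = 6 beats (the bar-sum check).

1) 0.0ms=0b +303.03ms=1b
2) 303.03ms=1b +303.03ms=1b
3) 606.061ms=2b +303.03ms=1b
4) 909.091ms=3b +606.061ms=2b
5) 1515.152ms=5b +303.03ms=1b
Σ=6b of 6 (198bpm 2/4) — PASS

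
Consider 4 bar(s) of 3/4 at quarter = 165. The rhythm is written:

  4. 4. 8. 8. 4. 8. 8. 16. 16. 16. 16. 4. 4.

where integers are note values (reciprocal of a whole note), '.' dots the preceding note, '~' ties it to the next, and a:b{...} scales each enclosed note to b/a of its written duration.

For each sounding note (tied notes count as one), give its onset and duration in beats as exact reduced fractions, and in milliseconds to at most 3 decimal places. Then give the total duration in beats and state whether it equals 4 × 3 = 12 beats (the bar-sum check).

1) 0.0ms=0b +545.455ms=3/2b
2) 545.455ms=3/2b +545.455ms=3/2b
3) 1090.909ms=3b +272.727ms=3/4b
4) 1363.636ms=15/4b +272.727ms=3/4b
5) 1636.364ms=9/2b +545.455ms=3/2b
6) 2181.818ms=6b +272.727ms=3/4b
7) 2454.545ms=27/4b +272.727ms=3/4b
8) 2727.273ms=15/2b +136.364ms=3/8b
9) 2863.636ms=63/8b +136.364ms=3/8b
10) 3000.0ms=33/4b +136.364ms=3/8b
11) 3136.364ms=69/8b +136.364ms=3/8b
12) 3272.727ms=9b +545.455ms=3/2b
13) 3818.182ms=21/2b +545.455ms=3/2b
Σ=12b of 12 (165bpm 3/4) — PASS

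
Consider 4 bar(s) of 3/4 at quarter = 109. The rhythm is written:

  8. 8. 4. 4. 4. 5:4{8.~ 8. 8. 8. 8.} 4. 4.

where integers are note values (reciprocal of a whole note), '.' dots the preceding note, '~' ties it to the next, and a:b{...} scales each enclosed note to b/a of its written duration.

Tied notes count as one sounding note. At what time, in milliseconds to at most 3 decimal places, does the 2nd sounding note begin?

1. 0.0ms @ 0 + 412.844ms (3/4)
2. 412.844ms @ 3/4 + 412.844ms (3/4)
3. 825.688ms @ 3/2 + 825.688ms (3/2)
4. 1651.376ms @ 3 + 825.688ms (3/2)
5. 2477.064ms @ 9/2 + 825.688ms (3/2)
6. 3302.752ms @ 6 + 660.55ms (6/5)
7. 3963.303ms @ 36/5 + 330.275ms (3/5)
8. 4293.578ms @ 39/5 + 330.275ms (3/5)
9. 4623.853ms @ 42/5 + 330.275ms (3/5)
10. 4954.128ms @ 9 + 825.688ms (3/2)
11. 5779.817ms @ 21/2 + 825.688ms (3/2)

note 2 onset = 3/4b = 412.844ms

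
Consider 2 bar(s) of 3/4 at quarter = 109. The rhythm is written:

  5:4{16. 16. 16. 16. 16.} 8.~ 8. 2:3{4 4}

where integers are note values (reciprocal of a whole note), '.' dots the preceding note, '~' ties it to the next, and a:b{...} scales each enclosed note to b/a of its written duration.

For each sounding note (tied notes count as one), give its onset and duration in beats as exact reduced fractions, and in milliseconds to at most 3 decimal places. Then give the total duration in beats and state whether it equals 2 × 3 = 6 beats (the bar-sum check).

1) 0.0ms=0b +165.138ms=3/10b
2) 165.138ms=3/10b +165.138ms=3/10b
3) 330.275ms=3/5b +165.138ms=3/10b
4) 495.413ms=9/10b +165.138ms=3/10b
5) 660.55ms=6/5b +165.138ms=3/10b
6) 825.688ms=3/2b +825.688ms=3/2b
7) 1651.376ms=3b +825.688ms=3/2b
8) 2477.064ms=9/2b +825.688ms=3/2b
Σ=6b of 6 (109bpm 3/4) — PASS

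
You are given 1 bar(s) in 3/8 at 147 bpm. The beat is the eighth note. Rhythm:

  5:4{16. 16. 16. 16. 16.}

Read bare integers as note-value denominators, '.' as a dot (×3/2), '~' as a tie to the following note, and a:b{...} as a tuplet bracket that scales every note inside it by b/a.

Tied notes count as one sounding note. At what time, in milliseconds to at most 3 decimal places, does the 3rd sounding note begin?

note 3 onset = 6/5b = 489.796ms

1. 0.0ms @ 0 + 244.898ms (3/5)
2. 244.898ms @ 3/5 + 244.898ms (3/5)
3. 489.796ms @ 6/5 + 244.898ms (3/5)
4. 734.694ms @ 9/5 + 244.898ms (3/5)
5. 979.592ms @ 12/5 + 244.898ms (3/5)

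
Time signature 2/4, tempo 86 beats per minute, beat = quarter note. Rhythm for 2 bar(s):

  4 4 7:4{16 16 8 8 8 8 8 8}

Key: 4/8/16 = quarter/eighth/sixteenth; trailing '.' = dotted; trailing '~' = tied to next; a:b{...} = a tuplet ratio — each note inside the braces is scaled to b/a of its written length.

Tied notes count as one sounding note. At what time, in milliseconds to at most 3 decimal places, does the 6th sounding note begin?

1. 0.0ms @ 0 + 697.674ms (1)
2. 697.674ms @ 1 + 697.674ms (1)
3. 1395.349ms @ 2 + 99.668ms (1/7)
4. 1495.017ms @ 15/7 + 99.668ms (1/7)
5. 1594.684ms @ 16/7 + 199.336ms (2/7)
6. 1794.02ms @ 18/7 + 199.336ms (2/7)
7. 1993.355ms @ 20/7 + 199.336ms (2/7)
8. 2192.691ms @ 22/7 + 199.336ms (2/7)
9. 2392.027ms @ 24/7 + 199.336ms (2/7)
10. 2591.362ms @ 26/7 + 199.336ms (2/7)

note 6 onset = 18/7b = 1794.02ms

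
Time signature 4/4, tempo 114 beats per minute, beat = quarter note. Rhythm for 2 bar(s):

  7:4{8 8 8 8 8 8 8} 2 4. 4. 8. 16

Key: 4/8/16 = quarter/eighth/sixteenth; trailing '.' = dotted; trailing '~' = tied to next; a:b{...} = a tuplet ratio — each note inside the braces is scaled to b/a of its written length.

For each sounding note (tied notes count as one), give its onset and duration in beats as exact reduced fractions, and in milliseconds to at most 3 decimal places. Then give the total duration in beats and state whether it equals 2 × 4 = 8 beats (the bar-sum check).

1) 0.0ms=0b +150.376ms=2/7b
2) 150.376ms=2/7b +150.376ms=2/7b
3) 300.752ms=4/7b +150.376ms=2/7b
4) 451.128ms=6/7b +150.376ms=2/7b
5) 601.504ms=8/7b +150.376ms=2/7b
6) 751.88ms=10/7b +150.376ms=2/7b
7) 902.256ms=12/7b +150.376ms=2/7b
8) 1052.632ms=2b +1052.632ms=2b
9) 2105.263ms=4b +789.474ms=3/2b
10) 2894.737ms=11/2b +789.474ms=3/2b
11) 3684.211ms=7b +394.737ms=3/4b
12) 4078.947ms=31/4b +131.579ms=1/4b
Σ=8b of 8 (114bpm 4/4) — PASS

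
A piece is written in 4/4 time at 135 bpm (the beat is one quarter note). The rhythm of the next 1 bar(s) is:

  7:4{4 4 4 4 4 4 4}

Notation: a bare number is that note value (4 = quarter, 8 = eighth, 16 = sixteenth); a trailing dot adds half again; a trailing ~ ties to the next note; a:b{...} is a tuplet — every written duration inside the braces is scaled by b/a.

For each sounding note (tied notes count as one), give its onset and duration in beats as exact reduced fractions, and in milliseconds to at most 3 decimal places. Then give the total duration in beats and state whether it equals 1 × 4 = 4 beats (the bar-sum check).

1) 0.0ms=0b +253.968ms=4/7b
2) 253.968ms=4/7b +253.968ms=4/7b
3) 507.937ms=8/7b +253.968ms=4/7b
4) 761.905ms=12/7b +253.968ms=4/7b
5) 1015.873ms=16/7b +253.968ms=4/7b
6) 1269.841ms=20/7b +253.968ms=4/7b
7) 1523.81ms=24/7b +253.968ms=4/7b
Σ=4b of 4 (135bpm 4/4) — PASS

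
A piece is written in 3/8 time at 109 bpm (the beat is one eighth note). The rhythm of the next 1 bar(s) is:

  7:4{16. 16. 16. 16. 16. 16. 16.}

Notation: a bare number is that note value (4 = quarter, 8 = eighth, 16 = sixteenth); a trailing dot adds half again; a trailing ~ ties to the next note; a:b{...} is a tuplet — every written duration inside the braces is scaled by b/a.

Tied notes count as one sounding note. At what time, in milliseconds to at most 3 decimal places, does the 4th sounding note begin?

1. 0.0ms @ 0 + 235.911ms (3/7)
2. 235.911ms @ 3/7 + 235.911ms (3/7)
3. 471.822ms @ 6/7 + 235.911ms (3/7)
4. 707.733ms @ 9/7 + 235.911ms (3/7)
5. 943.644ms @ 12/7 + 235.911ms (3/7)
6. 1179.554ms @ 15/7 + 235.911ms (3/7)
7. 1415.465ms @ 18/7 + 235.911ms (3/7)

note 4 onset = 9/7b = 707.733ms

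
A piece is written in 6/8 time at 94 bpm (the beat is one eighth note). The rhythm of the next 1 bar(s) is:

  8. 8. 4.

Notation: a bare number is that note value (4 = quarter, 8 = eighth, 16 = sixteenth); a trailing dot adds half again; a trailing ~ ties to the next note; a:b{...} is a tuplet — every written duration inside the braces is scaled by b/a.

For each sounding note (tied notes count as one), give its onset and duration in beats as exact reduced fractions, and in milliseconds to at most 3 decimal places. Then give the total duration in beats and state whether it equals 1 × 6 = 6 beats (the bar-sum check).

1) 0.0ms=0b +957.447ms=3/2b
2) 957.447ms=3/2b +957.447ms=3/2b
3) 1914.894ms=3b +1914.894ms=3b
Σ=6b of 6 (94bpm 6/8) — PASS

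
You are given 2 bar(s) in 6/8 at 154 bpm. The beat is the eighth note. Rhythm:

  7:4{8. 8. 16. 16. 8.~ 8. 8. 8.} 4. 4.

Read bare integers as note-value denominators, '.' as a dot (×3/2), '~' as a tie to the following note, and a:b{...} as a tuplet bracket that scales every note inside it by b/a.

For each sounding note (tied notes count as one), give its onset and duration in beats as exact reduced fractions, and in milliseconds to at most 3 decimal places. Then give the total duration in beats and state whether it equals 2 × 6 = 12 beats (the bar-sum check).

1) 0.0ms=0b +333.952ms=6/7b
2) 333.952ms=6/7b +333.952ms=6/7b
3) 667.904ms=12/7b +166.976ms=3/7b
4) 834.879ms=15/7b +166.976ms=3/7b
5) 1001.855ms=18/7b +667.904ms=12/7b
6) 1669.759ms=30/7b +333.952ms=6/7b
7) 2003.711ms=36/7b +333.952ms=6/7b
8) 2337.662ms=6b +1168.831ms=3b
9) 3506.494ms=9b +1168.831ms=3b
Σ=12b of 12 (154bpm 6/8) — PASS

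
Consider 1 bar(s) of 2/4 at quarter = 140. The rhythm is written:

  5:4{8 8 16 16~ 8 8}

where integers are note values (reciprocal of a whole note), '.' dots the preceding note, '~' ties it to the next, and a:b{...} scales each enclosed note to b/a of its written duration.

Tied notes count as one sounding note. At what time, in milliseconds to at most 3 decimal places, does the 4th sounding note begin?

1. 0.0ms @ 0 + 171.429ms (2/5)
2. 171.429ms @ 2/5 + 171.429ms (2/5)
3. 342.857ms @ 4/5 + 85.714ms (1/5)
4. 428.571ms @ 1 + 257.143ms (3/5)
5. 685.714ms @ 8/5 + 171.429ms (2/5)

note 4 onset = 1b = 428.571ms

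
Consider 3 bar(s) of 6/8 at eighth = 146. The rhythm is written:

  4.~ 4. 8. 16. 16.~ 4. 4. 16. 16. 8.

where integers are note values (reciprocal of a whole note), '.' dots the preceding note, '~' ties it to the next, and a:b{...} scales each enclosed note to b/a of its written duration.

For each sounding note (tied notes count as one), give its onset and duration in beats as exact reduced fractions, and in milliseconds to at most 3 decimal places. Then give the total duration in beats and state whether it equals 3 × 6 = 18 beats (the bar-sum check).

1) 0.0ms=0b +2465.753ms=6b
2) 2465.753ms=6b +616.438ms=3/2b
3) 3082.192ms=15/2b +308.219ms=3/4b
4) 3390.411ms=33/4b +1541.096ms=15/4b
5) 4931.507ms=12b +1232.877ms=3b
6) 6164.384ms=15b +308.219ms=3/4b
7) 6472.603ms=63/4b +308.219ms=3/4b
8) 6780.822ms=33/2b +616.438ms=3/2b
Σ=18b of 18 (146bpm 6/8) — PASS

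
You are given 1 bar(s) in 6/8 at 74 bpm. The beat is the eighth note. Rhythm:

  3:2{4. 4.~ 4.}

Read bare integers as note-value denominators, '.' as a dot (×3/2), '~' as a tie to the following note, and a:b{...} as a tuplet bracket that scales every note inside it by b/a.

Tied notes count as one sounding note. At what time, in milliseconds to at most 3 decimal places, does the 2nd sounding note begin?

note 2 onset = 2b = 1621.622ms

1. 0.0ms @ 0 + 1621.622ms (2)
2. 1621.622ms @ 2 + 3243.243ms (4)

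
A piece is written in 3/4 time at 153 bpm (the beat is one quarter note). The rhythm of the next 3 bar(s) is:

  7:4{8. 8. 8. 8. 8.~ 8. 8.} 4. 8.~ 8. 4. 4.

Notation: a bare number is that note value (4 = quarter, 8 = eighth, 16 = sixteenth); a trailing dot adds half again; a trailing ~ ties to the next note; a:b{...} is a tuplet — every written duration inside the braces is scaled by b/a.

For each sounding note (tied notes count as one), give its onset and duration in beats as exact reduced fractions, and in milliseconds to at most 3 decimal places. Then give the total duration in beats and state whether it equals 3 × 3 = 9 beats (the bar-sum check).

1) 0.0ms=0b +168.067ms=3/7b
2) 168.067ms=3/7b +168.067ms=3/7b
3) 336.134ms=6/7b +168.067ms=3/7b
4) 504.202ms=9/7b +168.067ms=3/7b
5) 672.269ms=12/7b +336.134ms=6/7b
6) 1008.403ms=18/7b +168.067ms=3/7b
7) 1176.471ms=3b +588.235ms=3/2b
8) 1764.706ms=9/2b +588.235ms=3/2b
9) 2352.941ms=6b +588.235ms=3/2b
10) 2941.176ms=15/2b +588.235ms=3/2b
Σ=9b of 9 (153bpm 3/4) — PASS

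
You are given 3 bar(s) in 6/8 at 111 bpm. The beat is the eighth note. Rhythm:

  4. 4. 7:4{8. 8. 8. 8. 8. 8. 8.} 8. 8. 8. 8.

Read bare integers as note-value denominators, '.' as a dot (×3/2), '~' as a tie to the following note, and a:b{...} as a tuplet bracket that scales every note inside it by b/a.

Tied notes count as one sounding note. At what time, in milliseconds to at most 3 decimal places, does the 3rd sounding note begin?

note 3 onset = 6b = 3243.243ms

1. 0.0ms @ 0 + 1621.622ms (3)
2. 1621.622ms @ 3 + 1621.622ms (3)
3. 3243.243ms @ 6 + 463.32ms (6/7)
4. 3706.564ms @ 48/7 + 463.32ms (6/7)
5. 4169.884ms @ 54/7 + 463.32ms (6/7)
6. 4633.205ms @ 60/7 + 463.32ms (6/7)
7. 5096.525ms @ 66/7 + 463.32ms (6/7)
8. 5559.846ms @ 72/7 + 463.32ms (6/7)
9. 6023.166ms @ 78/7 + 463.32ms (6/7)
10. 6486.486ms @ 12 + 810.811ms (3/2)
11. 7297.297ms @ 27/2 + 810.811ms (3/2)
12. 8108.108ms @ 15 + 810.811ms (3/2)
13. 8918.919ms @ 33/2 + 810.811ms (3/2)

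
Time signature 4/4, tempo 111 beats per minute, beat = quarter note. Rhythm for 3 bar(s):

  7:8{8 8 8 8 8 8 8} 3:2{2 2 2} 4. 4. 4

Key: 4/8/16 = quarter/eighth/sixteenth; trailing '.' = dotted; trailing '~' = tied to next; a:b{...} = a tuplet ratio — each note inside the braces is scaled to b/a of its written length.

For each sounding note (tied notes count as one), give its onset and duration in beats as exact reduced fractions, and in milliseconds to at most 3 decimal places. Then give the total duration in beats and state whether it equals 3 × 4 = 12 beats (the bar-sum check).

1) 0.0ms=0b +308.88ms=4/7b
2) 308.88ms=4/7b +308.88ms=4/7b
3) 617.761ms=8/7b +308.88ms=4/7b
4) 926.641ms=12/7b +308.88ms=4/7b
5) 1235.521ms=16/7b +308.88ms=4/7b
6) 1544.402ms=20/7b +308.88ms=4/7b
7) 1853.282ms=24/7b +308.88ms=4/7b
8) 2162.162ms=4b +720.721ms=4/3b
9) 2882.883ms=16/3b +720.721ms=4/3b
10) 3603.604ms=20/3b +720.721ms=4/3b
11) 4324.324ms=8b +810.811ms=3/2b
12) 5135.135ms=19/2b +810.811ms=3/2b
13) 5945.946ms=11b +540.541ms=1b
Σ=12b of 12 (111bpm 4/4) — PASS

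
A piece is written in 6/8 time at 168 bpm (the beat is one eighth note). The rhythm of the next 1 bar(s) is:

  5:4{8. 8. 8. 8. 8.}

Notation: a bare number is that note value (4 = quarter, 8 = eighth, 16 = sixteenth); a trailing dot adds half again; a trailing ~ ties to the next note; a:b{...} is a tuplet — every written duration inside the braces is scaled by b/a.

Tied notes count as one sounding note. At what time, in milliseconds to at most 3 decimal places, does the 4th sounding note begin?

1. 0.0ms @ 0 + 428.571ms (6/5)
2. 428.571ms @ 6/5 + 428.571ms (6/5)
3. 857.143ms @ 12/5 + 428.571ms (6/5)
4. 1285.714ms @ 18/5 + 428.571ms (6/5)
5. 1714.286ms @ 24/5 + 428.571ms (6/5)

note 4 onset = 18/5b = 1285.714ms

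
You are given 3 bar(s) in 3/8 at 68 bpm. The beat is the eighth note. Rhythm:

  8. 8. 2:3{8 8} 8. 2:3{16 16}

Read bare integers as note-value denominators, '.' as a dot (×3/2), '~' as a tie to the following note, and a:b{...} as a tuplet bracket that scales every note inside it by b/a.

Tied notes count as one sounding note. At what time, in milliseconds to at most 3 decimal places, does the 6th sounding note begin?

note 6 onset = 15/2b = 6617.647ms

1. 0.0ms @ 0 + 1323.529ms (3/2)
2. 1323.529ms @ 3/2 + 1323.529ms (3/2)
3. 2647.059ms @ 3 + 1323.529ms (3/2)
4. 3970.588ms @ 9/2 + 1323.529ms (3/2)
5. 5294.118ms @ 6 + 1323.529ms (3/2)
6. 6617.647ms @ 15/2 + 661.765ms (3/4)
7. 7279.412ms @ 33/4 + 661.765ms (3/4)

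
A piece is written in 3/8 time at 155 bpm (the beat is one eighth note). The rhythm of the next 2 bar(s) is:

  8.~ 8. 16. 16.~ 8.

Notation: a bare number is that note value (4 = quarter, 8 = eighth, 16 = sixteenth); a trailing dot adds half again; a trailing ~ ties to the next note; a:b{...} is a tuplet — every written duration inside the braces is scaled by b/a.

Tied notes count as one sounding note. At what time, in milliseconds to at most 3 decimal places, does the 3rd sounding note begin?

1. 0.0ms @ 0 + 1161.29ms (3)
2. 1161.29ms @ 3 + 290.323ms (3/4)
3. 1451.613ms @ 15/4 + 870.968ms (9/4)

note 3 onset = 15/4b = 1451.613ms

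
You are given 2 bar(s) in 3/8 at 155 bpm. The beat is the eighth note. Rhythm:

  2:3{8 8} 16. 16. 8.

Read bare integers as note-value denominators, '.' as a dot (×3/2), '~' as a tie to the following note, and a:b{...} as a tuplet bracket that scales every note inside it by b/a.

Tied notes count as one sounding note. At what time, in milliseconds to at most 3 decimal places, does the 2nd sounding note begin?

1. 0.0ms @ 0 + 580.645ms (3/2)
2. 580.645ms @ 3/2 + 580.645ms (3/2)
3. 1161.29ms @ 3 + 290.323ms (3/4)
4. 1451.613ms @ 15/4 + 290.323ms (3/4)
5. 1741.935ms @ 9/2 + 580.645ms (3/2)

note 2 onset = 3/2b = 580.645ms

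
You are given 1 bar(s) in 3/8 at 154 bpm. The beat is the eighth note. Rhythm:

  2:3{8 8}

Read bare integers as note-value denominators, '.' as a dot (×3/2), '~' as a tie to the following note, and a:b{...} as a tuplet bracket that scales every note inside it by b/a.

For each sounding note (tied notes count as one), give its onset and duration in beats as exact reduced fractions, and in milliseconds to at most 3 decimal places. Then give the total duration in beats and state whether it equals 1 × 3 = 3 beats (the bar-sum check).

1) 0.0ms=0b +584.416ms=3/2b
2) 584.416ms=3/2b +584.416ms=3/2b
Σ=3b of 3 (154bpm 3/8) — PASS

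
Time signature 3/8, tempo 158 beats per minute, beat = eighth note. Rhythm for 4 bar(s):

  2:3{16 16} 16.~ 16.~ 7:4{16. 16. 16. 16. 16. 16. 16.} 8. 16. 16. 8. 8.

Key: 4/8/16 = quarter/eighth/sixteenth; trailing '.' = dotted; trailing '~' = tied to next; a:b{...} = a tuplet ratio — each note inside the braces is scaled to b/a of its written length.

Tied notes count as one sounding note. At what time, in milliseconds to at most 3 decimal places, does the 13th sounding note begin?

1. 0.0ms @ 0 + 284.81ms (3/4)
2. 284.81ms @ 3/4 + 284.81ms (3/4)
3. 569.62ms @ 3/2 + 732.369ms (27/14)
4. 1301.989ms @ 24/7 + 162.749ms (3/7)
5. 1464.738ms @ 27/7 + 162.749ms (3/7)
6. 1627.486ms @ 30/7 + 162.749ms (3/7)
7. 1790.235ms @ 33/7 + 162.749ms (3/7)
8. 1952.984ms @ 36/7 + 162.749ms (3/7)
9. 2115.732ms @ 39/7 + 162.749ms (3/7)
10. 2278.481ms @ 6 + 569.62ms (3/2)
11. 2848.101ms @ 15/2 + 284.81ms (3/4)
12. 3132.911ms @ 33/4 + 284.81ms (3/4)
13. 3417.722ms @ 9 + 569.62ms (3/2)
14. 3987.342ms @ 21/2 + 569.62ms (3/2)

note 13 onset = 9b = 3417.722ms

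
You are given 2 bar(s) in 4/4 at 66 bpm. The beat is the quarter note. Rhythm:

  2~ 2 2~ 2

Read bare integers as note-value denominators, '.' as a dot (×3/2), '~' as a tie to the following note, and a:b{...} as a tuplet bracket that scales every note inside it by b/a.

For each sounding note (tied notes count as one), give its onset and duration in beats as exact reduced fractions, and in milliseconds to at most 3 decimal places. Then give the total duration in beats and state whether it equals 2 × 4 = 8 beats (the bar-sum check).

1) 0.0ms=0b +3636.364ms=4b
2) 3636.364ms=4b +3636.364ms=4b
Σ=8b of 8 (66bpm 4/4) — PASS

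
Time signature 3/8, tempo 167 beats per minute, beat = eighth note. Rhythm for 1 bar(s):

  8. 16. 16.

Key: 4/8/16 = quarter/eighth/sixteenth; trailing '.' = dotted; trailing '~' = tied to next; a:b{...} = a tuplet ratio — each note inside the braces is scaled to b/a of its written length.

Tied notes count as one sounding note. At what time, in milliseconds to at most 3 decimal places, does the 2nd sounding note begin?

1. 0.0ms @ 0 + 538.922ms (3/2)
2. 538.922ms @ 3/2 + 269.461ms (3/4)
3. 808.383ms @ 9/4 + 269.461ms (3/4)

note 2 onset = 3/2b = 538.922ms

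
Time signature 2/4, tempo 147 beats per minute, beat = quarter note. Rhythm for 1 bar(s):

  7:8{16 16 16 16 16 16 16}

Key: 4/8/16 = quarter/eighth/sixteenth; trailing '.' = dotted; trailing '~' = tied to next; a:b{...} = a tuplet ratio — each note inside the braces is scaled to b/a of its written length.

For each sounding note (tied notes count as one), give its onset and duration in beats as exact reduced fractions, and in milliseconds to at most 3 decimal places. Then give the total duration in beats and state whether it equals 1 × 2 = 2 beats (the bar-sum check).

1) 0.0ms=0b +116.618ms=2/7b
2) 116.618ms=2/7b +116.618ms=2/7b
3) 233.236ms=4/7b +116.618ms=2/7b
4) 349.854ms=6/7b +116.618ms=2/7b
5) 466.472ms=8/7b +116.618ms=2/7b
6) 583.09ms=10/7b +116.618ms=2/7b
7) 699.708ms=12/7b +116.618ms=2/7b
Σ=2b of 2 (147bpm 2/4) — PASS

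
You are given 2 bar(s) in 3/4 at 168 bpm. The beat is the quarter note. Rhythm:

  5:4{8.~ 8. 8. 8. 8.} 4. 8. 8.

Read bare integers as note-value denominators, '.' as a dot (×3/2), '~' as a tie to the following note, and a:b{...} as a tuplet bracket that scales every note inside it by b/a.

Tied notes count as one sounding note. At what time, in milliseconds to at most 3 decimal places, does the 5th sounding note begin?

1. 0.0ms @ 0 + 428.571ms (6/5)
2. 428.571ms @ 6/5 + 214.286ms (3/5)
3. 642.857ms @ 9/5 + 214.286ms (3/5)
4. 857.143ms @ 12/5 + 214.286ms (3/5)
5. 1071.429ms @ 3 + 535.714ms (3/2)
6. 1607.143ms @ 9/2 + 267.857ms (3/4)
7. 1875.0ms @ 21/4 + 267.857ms (3/4)

note 5 onset = 3b = 1071.429ms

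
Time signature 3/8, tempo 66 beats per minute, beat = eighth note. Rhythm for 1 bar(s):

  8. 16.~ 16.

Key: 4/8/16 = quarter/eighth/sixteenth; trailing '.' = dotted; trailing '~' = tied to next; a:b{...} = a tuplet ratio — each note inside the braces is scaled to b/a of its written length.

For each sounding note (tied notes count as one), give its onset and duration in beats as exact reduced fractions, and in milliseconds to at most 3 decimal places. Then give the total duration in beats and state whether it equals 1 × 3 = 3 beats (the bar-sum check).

1) 0.0ms=0b +1363.636ms=3/2b
2) 1363.636ms=3/2b +1363.636ms=3/2b
Σ=3b of 3 (66bpm 3/8) — PASS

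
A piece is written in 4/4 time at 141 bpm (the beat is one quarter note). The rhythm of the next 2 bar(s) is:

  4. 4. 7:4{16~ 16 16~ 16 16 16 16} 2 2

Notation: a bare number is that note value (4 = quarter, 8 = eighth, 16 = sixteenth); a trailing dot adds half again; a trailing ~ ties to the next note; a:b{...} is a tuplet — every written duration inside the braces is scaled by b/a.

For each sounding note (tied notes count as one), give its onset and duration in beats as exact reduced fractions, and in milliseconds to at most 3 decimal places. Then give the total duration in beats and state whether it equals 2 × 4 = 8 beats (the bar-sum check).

1) 0.0ms=0b +638.298ms=3/2b
2) 638.298ms=3/2b +638.298ms=3/2b
3) 1276.596ms=3b +121.581ms=2/7b
4) 1398.176ms=23/7b +121.581ms=2/7b
5) 1519.757ms=25/7b +60.79ms=1/7b
6) 1580.547ms=26/7b +60.79ms=1/7b
7) 1641.337ms=27/7b +60.79ms=1/7b
8) 1702.128ms=4b +851.064ms=2b
9) 2553.191ms=6b +851.064ms=2b
Σ=8b of 8 (141bpm 4/4) — PASS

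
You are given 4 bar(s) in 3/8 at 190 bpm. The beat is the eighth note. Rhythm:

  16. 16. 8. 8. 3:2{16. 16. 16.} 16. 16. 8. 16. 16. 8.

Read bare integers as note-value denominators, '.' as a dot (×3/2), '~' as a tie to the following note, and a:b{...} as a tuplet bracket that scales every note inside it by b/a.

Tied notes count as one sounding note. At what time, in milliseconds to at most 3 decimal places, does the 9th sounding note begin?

note 9 onset = 27/4b = 2131.579ms

1. 0.0ms @ 0 + 236.842ms (3/4)
2. 236.842ms @ 3/4 + 236.842ms (3/4)
3. 473.684ms @ 3/2 + 473.684ms (3/2)
4. 947.368ms @ 3 + 473.684ms (3/2)
5. 1421.053ms @ 9/2 + 157.895ms (1/2)
6. 1578.947ms @ 5 + 157.895ms (1/2)
7. 1736.842ms @ 11/2 + 157.895ms (1/2)
8. 1894.737ms @ 6 + 236.842ms (3/4)
9. 2131.579ms @ 27/4 + 236.842ms (3/4)
10. 2368.421ms @ 15/2 + 473.684ms (3/2)
11. 2842.105ms @ 9 + 236.842ms (3/4)
12. 3078.947ms @ 39/4 + 236.842ms (3/4)
13. 3315.789ms @ 21/2 + 473.684ms (3/2)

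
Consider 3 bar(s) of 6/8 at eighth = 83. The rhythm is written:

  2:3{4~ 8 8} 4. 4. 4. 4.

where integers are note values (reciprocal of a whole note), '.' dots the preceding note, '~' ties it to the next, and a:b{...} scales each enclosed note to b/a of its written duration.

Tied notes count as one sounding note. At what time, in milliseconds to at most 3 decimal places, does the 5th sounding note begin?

note 5 onset = 12b = 8674.699ms

1. 0.0ms @ 0 + 3253.012ms (9/2)
2. 3253.012ms @ 9/2 + 1084.337ms (3/2)
3. 4337.349ms @ 6 + 2168.675ms (3)
4. 6506.024ms @ 9 + 2168.675ms (3)
5. 8674.699ms @ 12 + 2168.675ms (3)
6. 10843.373ms @ 15 + 2168.675ms (3)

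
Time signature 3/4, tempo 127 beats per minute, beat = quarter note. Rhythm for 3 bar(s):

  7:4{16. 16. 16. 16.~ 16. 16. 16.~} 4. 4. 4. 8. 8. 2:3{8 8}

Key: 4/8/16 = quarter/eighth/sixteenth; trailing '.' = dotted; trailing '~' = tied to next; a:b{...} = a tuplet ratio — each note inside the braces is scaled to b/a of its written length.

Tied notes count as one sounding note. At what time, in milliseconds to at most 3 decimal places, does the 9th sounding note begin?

note 9 onset = 6b = 2834.646ms

1. 0.0ms @ 0 + 101.237ms (3/14)
2. 101.237ms @ 3/14 + 101.237ms (3/14)
3. 202.475ms @ 3/7 + 101.237ms (3/14)
4. 303.712ms @ 9/14 + 202.475ms (3/7)
5. 506.187ms @ 15/14 + 101.237ms (3/14)
6. 607.424ms @ 9/7 + 809.899ms (12/7)
7. 1417.323ms @ 3 + 708.661ms (3/2)
8. 2125.984ms @ 9/2 + 708.661ms (3/2)
9. 2834.646ms @ 6 + 354.331ms (3/4)
10. 3188.976ms @ 27/4 + 354.331ms (3/4)
11. 3543.307ms @ 15/2 + 354.331ms (3/4)
12. 3897.638ms @ 33/4 + 354.331ms (3/4)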